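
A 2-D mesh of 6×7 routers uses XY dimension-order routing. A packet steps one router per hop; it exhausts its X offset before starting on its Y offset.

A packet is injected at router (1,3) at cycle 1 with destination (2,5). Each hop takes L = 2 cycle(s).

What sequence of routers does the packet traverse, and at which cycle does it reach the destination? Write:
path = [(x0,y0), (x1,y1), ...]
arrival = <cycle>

path = [(1,3), (2,3), (2,4), (2,5)]
arrival = 7

  0. router=(1,3) cycle=1 (inject)
  1. router=(2,3) cycle=3 dir=E
  2. router=(2,4) cycle=5 dir=N
  3. router=(2,5) cycle=7 dir=N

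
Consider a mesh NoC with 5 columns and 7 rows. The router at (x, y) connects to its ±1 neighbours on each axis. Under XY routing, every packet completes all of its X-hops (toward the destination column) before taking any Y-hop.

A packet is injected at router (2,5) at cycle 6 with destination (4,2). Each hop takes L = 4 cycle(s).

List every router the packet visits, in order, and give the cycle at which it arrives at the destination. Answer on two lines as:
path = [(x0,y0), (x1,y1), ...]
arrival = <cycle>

path = [(2,5), (3,5), (4,5), (4,4), (4,3), (4,2)]
arrival = 26

t=6: at (2,5)
t=10: at (3,5) after E
t=14: at (4,5) after E
t=18: at (4,4) after S
t=22: at (4,3) after S
t=26: at (4,2) after S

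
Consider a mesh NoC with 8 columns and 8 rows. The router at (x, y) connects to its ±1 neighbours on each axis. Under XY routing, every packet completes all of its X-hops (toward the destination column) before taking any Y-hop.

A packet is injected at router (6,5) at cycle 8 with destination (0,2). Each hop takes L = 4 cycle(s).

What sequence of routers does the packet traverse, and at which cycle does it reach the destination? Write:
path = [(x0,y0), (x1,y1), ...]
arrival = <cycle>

  0. router=(6,5) cycle=8 (inject)
  1. router=(5,5) cycle=12 dir=W
  2. router=(4,5) cycle=16 dir=W
  3. router=(3,5) cycle=20 dir=W
  4. router=(2,5) cycle=24 dir=W
  5. router=(1,5) cycle=28 dir=W
  6. router=(0,5) cycle=32 dir=W
  7. router=(0,4) cycle=36 dir=S
  8. router=(0,3) cycle=40 dir=S
  9. router=(0,2) cycle=44 dir=S

path = [(6,5), (5,5), (4,5), (3,5), (2,5), (1,5), (0,5), (0,4), (0,3), (0,2)]
arrival = 44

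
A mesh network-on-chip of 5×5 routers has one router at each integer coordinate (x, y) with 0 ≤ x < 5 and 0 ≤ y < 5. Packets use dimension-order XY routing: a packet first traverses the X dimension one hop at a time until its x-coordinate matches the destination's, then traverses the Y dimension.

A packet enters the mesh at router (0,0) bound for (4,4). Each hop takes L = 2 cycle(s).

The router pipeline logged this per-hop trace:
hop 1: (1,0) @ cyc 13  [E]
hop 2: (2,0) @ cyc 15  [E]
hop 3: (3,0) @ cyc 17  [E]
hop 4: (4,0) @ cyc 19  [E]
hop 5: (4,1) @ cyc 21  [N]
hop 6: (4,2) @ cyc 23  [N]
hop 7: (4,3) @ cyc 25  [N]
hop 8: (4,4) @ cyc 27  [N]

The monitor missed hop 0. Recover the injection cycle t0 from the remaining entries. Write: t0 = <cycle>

The first recorded entry is hop 1 at cycle 13.
Subtract one hop: t0 = 13 − 2 = 11.

t0 = 11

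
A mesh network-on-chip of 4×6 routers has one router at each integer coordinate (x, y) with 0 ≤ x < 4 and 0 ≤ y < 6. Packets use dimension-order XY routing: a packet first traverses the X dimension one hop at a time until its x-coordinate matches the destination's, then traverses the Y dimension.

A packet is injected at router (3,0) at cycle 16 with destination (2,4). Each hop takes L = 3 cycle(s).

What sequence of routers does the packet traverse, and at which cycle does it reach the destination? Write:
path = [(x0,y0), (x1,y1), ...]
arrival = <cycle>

t=16: at (3,0)
t=19: at (2,0) after W
t=22: at (2,1) after N
t=25: at (2,2) after N
t=28: at (2,3) after N
t=31: at (2,4) after N

path = [(3,0), (2,0), (2,1), (2,2), (2,3), (2,4)]
arrival = 31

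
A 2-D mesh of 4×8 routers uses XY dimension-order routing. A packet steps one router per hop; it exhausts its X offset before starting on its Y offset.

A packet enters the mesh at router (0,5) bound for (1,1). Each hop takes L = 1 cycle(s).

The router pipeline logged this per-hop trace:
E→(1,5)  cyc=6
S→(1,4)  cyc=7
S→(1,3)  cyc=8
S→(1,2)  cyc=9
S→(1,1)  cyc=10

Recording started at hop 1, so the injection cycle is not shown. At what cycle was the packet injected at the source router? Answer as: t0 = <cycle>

t0 = 5

Hop 1 reached at cycle 6; hop k is at t0 + k·L.
Therefore t0 = 6 − L = 5.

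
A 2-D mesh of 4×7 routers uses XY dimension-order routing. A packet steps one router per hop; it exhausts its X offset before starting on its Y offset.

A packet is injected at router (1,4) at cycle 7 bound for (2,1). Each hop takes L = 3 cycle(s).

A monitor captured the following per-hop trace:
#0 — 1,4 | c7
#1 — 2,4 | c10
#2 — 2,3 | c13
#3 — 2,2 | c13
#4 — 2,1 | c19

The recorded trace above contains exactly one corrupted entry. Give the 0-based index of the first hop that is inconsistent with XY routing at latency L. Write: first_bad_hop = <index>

first_bad_hop = 3

[1] (+1,+0) / 3c ⇒ ok
[2] (+0,-1) / 3c ⇒ ok
[3] (+0,-1) / 0c ⇒ BAD: Δcyc=0≠L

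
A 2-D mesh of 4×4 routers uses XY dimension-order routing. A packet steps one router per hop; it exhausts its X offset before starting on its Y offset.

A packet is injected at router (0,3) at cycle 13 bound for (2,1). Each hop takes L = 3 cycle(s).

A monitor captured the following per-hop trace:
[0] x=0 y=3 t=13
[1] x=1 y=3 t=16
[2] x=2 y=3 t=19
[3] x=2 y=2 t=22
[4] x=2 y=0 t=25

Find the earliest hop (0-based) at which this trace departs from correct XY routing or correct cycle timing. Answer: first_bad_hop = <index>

  1: Δx=+1 Δy=+0 Δt=3 [ok]
  2: Δx=+1 Δy=+0 Δt=3 [ok]
  3: Δx=+0 Δy=-1 Δt=3 [ok]
  4: Δx=+0 Δy=-2 Δt=3 [BAD: non-unit step]

first_bad_hop = 4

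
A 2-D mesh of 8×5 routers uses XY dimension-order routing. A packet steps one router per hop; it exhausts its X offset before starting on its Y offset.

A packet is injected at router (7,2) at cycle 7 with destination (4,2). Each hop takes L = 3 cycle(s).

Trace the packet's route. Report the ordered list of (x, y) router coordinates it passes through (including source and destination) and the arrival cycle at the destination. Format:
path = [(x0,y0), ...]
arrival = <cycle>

src (7,2)  cyc=7
W→(6,2)  cyc=10
W→(5,2)  cyc=13
W→(4,2)  cyc=16

path = [(7,2), (6,2), (5,2), (4,2)]
arrival = 16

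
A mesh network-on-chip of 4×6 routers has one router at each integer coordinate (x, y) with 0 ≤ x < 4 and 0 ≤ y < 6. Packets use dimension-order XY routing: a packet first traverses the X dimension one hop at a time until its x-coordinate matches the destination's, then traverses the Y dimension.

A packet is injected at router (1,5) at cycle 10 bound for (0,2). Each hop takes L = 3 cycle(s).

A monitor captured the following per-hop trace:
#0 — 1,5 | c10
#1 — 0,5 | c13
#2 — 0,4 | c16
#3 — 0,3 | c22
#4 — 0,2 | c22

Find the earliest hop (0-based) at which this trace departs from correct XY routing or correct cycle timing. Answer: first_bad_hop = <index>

[1] (-1,+0) / 3c ⇒ ok
[2] (+0,-1) / 3c ⇒ ok
[3] (+0,-1) / 6c ⇒ BAD: Δcyc=6≠L

first_bad_hop = 3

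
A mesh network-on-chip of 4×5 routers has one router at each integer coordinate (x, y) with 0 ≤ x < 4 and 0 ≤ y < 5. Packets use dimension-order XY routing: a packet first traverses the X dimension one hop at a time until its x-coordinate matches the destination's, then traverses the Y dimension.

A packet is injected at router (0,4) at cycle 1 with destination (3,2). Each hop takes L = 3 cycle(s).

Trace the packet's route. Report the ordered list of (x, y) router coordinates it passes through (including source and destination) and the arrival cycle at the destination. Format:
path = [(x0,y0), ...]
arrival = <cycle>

path = [(0,4), (1,4), (2,4), (3,4), (3,3), (3,2)]
arrival = 16

  0. router=(0,4) cycle=1 (inject)
  1. router=(1,4) cycle=4 dir=E
  2. router=(2,4) cycle=7 dir=E
  3. router=(3,4) cycle=10 dir=E
  4. router=(3,3) cycle=13 dir=S
  5. router=(3,2) cycle=16 dir=S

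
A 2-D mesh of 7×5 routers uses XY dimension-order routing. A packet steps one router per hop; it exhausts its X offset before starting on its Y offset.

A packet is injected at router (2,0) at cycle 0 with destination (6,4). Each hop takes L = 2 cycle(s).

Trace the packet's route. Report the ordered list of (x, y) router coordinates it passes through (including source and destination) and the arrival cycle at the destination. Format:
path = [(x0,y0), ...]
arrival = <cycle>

path = [(2,0), (3,0), (4,0), (5,0), (6,0), (6,1), (6,2), (6,3), (6,4)]
arrival = 16

t=0: at (2,0)
t=2: at (3,0) after E
t=4: at (4,0) after E
t=6: at (5,0) after E
t=8: at (6,0) after E
t=10: at (6,1) after N
t=12: at (6,2) after N
t=14: at (6,3) after N
t=16: at (6,4) after N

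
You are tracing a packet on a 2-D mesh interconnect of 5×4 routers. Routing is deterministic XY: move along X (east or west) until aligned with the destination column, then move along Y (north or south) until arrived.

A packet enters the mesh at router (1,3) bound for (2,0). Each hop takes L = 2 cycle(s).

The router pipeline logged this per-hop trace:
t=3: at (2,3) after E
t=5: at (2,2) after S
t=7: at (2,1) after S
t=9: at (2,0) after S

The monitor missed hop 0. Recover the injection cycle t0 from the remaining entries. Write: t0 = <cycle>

Hop 1 reached at cycle 3; hop k is at t0 + k·L.
t0 = cyc[1] − L = 3 − 2 = 1.

t0 = 1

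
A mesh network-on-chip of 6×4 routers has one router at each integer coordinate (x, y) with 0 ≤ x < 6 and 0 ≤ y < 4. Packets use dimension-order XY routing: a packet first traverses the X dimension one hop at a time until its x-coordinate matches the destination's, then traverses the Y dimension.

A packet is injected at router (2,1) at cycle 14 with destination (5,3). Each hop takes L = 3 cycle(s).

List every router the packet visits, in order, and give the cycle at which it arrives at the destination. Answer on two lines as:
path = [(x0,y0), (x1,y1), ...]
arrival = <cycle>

path = [(2,1), (3,1), (4,1), (5,1), (5,2), (5,3)]
arrival = 29

t=14: at (2,1)
t=17: at (3,1) after E
t=20: at (4,1) after E
t=23: at (5,1) after E
t=26: at (5,2) after N
t=29: at (5,3) after N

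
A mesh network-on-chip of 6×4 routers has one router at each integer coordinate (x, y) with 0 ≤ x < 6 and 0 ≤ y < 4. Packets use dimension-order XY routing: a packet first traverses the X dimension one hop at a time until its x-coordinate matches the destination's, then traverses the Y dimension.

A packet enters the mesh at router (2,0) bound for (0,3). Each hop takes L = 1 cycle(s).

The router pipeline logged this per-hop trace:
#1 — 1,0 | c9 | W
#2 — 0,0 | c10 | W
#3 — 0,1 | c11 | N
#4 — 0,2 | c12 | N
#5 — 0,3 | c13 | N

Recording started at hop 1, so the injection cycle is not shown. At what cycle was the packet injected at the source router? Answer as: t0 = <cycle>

t0 = 8

Hop 1 reached at cycle 9; hop k is at t0 + k·L.
Subtract one hop: t0 = 9 − 1 = 8.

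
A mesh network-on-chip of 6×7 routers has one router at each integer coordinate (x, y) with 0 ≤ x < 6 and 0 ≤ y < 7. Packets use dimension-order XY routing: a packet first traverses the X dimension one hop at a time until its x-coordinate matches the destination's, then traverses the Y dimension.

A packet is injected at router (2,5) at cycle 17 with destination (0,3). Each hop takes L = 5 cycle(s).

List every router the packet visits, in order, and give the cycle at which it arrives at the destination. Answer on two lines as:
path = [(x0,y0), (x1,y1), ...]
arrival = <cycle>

  0. router=(2,5) cycle=17 (inject)
  1. router=(1,5) cycle=22 dir=W
  2. router=(0,5) cycle=27 dir=W
  3. router=(0,4) cycle=32 dir=S
  4. router=(0,3) cycle=37 dir=S

path = [(2,5), (1,5), (0,5), (0,4), (0,3)]
arrival = 37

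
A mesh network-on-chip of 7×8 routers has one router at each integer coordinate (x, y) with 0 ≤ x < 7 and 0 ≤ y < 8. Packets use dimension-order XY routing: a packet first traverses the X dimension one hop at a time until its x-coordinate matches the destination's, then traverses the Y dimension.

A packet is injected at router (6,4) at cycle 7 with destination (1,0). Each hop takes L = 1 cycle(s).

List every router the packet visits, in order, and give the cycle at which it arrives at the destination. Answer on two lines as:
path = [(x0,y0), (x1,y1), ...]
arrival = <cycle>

t=7: at (6,4)
t=8: at (5,4) after W
t=9: at (4,4) after W
t=10: at (3,4) after W
t=11: at (2,4) after W
t=12: at (1,4) after W
t=13: at (1,3) after S
t=14: at (1,2) after S
t=15: at (1,1) after S
t=16: at (1,0) after S

path = [(6,4), (5,4), (4,4), (3,4), (2,4), (1,4), (1,3), (1,2), (1,1), (1,0)]
arrival = 16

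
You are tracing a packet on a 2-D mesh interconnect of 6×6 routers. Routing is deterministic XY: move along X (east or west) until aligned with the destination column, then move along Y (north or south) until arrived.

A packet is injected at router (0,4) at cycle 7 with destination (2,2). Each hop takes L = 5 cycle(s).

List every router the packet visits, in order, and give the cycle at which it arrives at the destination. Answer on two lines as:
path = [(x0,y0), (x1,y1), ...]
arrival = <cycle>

path = [(0,4), (1,4), (2,4), (2,3), (2,2)]
arrival = 27

src (0,4)  cyc=7
E→(1,4)  cyc=12
E→(2,4)  cyc=17
S→(2,3)  cyc=22
S→(2,2)  cyc=27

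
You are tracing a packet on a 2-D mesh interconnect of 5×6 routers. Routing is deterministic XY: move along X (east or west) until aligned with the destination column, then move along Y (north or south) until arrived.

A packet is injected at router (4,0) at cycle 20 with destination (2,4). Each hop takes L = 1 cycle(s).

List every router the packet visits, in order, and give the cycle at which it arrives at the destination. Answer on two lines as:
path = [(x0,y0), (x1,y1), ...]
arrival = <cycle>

path = [(4,0), (3,0), (2,0), (2,1), (2,2), (2,3), (2,4)]
arrival = 26

#0 — 4,0 | c20
#1 — 3,0 | c21 | W
#2 — 2,0 | c22 | W
#3 — 2,1 | c23 | N
#4 — 2,2 | c24 | N
#5 — 2,3 | c25 | N
#6 — 2,4 | c26 | N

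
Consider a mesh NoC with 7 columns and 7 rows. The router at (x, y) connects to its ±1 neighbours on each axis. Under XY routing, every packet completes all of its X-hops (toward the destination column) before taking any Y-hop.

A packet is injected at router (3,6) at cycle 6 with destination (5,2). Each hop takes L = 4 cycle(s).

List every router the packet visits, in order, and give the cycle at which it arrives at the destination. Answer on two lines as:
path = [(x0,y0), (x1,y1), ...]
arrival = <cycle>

[0] x=3 y=6 t=6
[1] x=4 y=6 t=10 →E
[2] x=5 y=6 t=14 →E
[3] x=5 y=5 t=18 →S
[4] x=5 y=4 t=22 →S
[5] x=5 y=3 t=26 →S
[6] x=5 y=2 t=30 →S

path = [(3,6), (4,6), (5,6), (5,5), (5,4), (5,3), (5,2)]
arrival = 30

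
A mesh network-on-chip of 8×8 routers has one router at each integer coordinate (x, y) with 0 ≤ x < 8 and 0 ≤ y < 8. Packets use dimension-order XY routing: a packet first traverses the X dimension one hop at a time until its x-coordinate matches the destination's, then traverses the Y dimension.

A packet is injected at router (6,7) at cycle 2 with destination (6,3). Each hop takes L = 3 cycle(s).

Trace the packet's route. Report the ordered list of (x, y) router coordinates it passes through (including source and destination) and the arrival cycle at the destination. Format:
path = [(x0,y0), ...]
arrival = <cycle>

  0. router=(6,7) cycle=2 (inject)
  1. router=(6,6) cycle=5 dir=S
  2. router=(6,5) cycle=8 dir=S
  3. router=(6,4) cycle=11 dir=S
  4. router=(6,3) cycle=14 dir=S

path = [(6,7), (6,6), (6,5), (6,4), (6,3)]
arrival = 14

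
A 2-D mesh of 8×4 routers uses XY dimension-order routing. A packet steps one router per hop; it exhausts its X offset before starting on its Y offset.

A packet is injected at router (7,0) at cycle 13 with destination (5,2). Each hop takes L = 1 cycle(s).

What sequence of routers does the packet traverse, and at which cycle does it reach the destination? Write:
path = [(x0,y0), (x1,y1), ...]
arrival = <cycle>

path = [(7,0), (6,0), (5,0), (5,1), (5,2)]
arrival = 17

hop 0: (7,0) @ cyc 13
hop 1: (6,0) @ cyc 14  [W]
hop 2: (5,0) @ cyc 15  [W]
hop 3: (5,1) @ cyc 16  [N]
hop 4: (5,2) @ cyc 17  [N]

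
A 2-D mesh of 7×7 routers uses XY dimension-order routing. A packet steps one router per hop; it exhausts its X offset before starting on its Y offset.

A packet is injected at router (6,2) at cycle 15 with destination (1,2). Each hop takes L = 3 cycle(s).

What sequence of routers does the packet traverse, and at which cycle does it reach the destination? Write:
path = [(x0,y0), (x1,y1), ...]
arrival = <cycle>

src (6,2)  cyc=15
W→(5,2)  cyc=18
W→(4,2)  cyc=21
W→(3,2)  cyc=24
W→(2,2)  cyc=27
W→(1,2)  cyc=30

path = [(6,2), (5,2), (4,2), (3,2), (2,2), (1,2)]
arrival = 30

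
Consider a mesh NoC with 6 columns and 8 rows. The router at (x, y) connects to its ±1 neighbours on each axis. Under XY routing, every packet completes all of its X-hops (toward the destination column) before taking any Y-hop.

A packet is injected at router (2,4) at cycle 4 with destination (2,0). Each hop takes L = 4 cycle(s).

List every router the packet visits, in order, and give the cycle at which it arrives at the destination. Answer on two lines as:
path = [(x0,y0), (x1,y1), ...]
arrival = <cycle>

path = [(2,4), (2,3), (2,2), (2,1), (2,0)]
arrival = 20

hop 0: (2,4) @ cyc 4
hop 1: (2,3) @ cyc 8  [S]
hop 2: (2,2) @ cyc 12  [S]
hop 3: (2,1) @ cyc 16  [S]
hop 4: (2,0) @ cyc 20  [S]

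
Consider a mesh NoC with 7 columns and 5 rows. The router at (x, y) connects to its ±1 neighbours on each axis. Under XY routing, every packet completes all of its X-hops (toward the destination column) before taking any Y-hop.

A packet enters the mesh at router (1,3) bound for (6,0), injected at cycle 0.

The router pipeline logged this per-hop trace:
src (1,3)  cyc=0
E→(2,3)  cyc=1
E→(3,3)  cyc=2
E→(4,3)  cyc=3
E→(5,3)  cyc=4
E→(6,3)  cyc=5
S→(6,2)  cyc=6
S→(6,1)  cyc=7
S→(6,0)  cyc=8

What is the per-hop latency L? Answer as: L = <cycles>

L = 1

Between hops 0 and 1 the cycle counter advances 1 − 0 = 1.
One hop costs L cycles, so L = 1.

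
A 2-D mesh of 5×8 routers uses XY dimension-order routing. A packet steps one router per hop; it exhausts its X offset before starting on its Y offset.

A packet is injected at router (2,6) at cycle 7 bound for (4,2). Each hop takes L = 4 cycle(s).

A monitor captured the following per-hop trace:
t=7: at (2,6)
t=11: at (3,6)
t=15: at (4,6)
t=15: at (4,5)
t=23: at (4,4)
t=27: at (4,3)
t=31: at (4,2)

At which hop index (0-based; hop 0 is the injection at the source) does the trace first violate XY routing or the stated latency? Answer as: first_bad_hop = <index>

check 1→ d=(1,0) cyc+4: ok
check 2→ d=(1,0) cyc+4: ok
check 3→ d=(0,-1) cyc+0: BAD: Δcyc=0≠L

first_bad_hop = 3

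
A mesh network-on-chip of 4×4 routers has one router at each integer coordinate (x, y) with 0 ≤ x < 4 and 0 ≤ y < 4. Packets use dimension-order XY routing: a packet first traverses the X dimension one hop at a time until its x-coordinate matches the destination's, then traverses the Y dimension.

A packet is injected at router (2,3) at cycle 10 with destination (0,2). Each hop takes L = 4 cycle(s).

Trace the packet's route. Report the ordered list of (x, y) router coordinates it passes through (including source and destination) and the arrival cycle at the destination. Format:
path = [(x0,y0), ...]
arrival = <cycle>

  0. router=(2,3) cycle=10 (inject)
  1. router=(1,3) cycle=14 dir=W
  2. router=(0,3) cycle=18 dir=W
  3. router=(0,2) cycle=22 dir=S

path = [(2,3), (1,3), (0,3), (0,2)]
arrival = 22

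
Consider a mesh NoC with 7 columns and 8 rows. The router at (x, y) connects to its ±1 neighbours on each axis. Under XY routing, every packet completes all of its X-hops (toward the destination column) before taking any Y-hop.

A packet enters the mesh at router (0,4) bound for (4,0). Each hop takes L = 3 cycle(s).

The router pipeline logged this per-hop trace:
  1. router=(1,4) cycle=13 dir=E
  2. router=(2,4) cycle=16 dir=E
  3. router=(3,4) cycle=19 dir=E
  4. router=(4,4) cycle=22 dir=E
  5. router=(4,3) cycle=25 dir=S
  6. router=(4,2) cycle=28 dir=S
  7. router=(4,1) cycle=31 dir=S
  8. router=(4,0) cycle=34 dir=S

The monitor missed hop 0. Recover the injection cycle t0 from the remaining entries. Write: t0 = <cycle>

At hop 1 the cycle is 13; in general cyc_k = t0 + kL.
So t0 = 13 − 1·3 = 10.

t0 = 10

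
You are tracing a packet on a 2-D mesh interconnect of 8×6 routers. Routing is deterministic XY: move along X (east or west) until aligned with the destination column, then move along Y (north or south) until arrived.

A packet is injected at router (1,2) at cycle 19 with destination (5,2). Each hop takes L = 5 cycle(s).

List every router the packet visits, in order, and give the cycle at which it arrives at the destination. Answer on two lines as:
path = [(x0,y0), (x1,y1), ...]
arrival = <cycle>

path = [(1,2), (2,2), (3,2), (4,2), (5,2)]
arrival = 39

hop 0: (1,2) @ cyc 19
hop 1: (2,2) @ cyc 24  [E]
hop 2: (3,2) @ cyc 29  [E]
hop 3: (4,2) @ cyc 34  [E]
hop 4: (5,2) @ cyc 39  [E]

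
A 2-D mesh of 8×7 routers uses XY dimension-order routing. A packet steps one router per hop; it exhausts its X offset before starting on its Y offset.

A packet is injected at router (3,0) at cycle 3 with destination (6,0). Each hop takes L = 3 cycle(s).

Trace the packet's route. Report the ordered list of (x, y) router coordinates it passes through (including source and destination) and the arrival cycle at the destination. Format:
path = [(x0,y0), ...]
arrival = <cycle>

path = [(3,0), (4,0), (5,0), (6,0)]
arrival = 12

#0 — 3,0 | c3
#1 — 4,0 | c6 | E
#2 — 5,0 | c9 | E
#3 — 6,0 | c12 | E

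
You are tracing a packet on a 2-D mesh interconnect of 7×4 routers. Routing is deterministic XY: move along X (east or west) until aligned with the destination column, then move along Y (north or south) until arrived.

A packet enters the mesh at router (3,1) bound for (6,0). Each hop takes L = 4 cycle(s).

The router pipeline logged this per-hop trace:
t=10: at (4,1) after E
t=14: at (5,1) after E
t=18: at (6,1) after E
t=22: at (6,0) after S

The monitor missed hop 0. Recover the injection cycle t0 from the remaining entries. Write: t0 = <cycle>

t0 = 6

Hop 1 reached at cycle 10; hop k is at t0 + k·L.
So t0 = 10 − 1·4 = 6.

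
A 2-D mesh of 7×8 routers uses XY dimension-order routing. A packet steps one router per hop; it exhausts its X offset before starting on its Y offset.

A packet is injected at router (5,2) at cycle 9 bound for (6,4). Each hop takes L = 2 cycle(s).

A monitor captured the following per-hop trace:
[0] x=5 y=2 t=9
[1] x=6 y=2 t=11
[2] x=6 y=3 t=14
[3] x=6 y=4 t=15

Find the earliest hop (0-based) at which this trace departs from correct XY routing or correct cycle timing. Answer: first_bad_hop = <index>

hop 1: step (+1,+0), +2 cyc — ok
hop 2: step (+0,+1), +3 cyc — BAD: Δcyc=3≠L

first_bad_hop = 2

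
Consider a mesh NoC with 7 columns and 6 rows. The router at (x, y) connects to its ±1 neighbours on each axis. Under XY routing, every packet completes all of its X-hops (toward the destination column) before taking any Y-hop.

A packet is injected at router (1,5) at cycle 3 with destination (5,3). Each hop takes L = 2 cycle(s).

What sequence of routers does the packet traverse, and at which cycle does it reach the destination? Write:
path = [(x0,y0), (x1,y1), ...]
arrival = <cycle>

path = [(1,5), (2,5), (3,5), (4,5), (5,5), (5,4), (5,3)]
arrival = 15

#0 — 1,5 | c3
#1 — 2,5 | c5 | E
#2 — 3,5 | c7 | E
#3 — 4,5 | c9 | E
#4 — 5,5 | c11 | E
#5 — 5,4 | c13 | S
#6 — 5,3 | c15 | S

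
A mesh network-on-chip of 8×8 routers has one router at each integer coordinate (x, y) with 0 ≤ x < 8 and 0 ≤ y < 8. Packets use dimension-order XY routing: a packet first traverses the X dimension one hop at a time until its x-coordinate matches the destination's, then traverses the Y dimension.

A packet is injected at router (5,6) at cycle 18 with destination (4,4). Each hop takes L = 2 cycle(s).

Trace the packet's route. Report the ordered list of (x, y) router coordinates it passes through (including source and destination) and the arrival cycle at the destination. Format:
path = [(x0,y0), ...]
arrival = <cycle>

#0 — 5,6 | c18
#1 — 4,6 | c20 | W
#2 — 4,5 | c22 | S
#3 — 4,4 | c24 | S

path = [(5,6), (4,6), (4,5), (4,4)]
arrival = 24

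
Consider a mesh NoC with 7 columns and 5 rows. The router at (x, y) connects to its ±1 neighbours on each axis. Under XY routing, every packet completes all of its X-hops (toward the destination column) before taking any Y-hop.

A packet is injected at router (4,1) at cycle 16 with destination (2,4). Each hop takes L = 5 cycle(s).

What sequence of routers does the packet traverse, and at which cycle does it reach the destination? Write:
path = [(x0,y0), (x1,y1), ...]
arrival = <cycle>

[0] x=4 y=1 t=16
[1] x=3 y=1 t=21 →W
[2] x=2 y=1 t=26 →W
[3] x=2 y=2 t=31 →N
[4] x=2 y=3 t=36 →N
[5] x=2 y=4 t=41 →N

path = [(4,1), (3,1), (2,1), (2,2), (2,3), (2,4)]
arrival = 41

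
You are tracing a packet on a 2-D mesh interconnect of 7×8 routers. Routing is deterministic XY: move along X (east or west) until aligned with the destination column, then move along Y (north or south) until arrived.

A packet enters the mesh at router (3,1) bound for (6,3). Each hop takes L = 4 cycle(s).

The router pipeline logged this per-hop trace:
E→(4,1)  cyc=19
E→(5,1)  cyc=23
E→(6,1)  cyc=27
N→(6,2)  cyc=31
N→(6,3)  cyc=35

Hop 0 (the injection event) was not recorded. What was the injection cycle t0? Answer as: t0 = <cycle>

The first recorded entry is hop 1 at cycle 19.
So t0 = 19 − 1·4 = 15.

t0 = 15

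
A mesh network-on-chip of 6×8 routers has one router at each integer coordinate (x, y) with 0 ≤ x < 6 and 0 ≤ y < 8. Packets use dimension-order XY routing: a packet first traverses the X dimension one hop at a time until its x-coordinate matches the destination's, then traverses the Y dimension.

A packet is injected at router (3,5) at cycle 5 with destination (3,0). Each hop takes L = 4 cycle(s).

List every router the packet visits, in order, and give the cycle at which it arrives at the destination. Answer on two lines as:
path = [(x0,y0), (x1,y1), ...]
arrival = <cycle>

path = [(3,5), (3,4), (3,3), (3,2), (3,1), (3,0)]
arrival = 25

src (3,5)  cyc=5
S→(3,4)  cyc=9
S→(3,3)  cyc=13
S→(3,2)  cyc=17
S→(3,1)  cyc=21
S→(3,0)  cyc=25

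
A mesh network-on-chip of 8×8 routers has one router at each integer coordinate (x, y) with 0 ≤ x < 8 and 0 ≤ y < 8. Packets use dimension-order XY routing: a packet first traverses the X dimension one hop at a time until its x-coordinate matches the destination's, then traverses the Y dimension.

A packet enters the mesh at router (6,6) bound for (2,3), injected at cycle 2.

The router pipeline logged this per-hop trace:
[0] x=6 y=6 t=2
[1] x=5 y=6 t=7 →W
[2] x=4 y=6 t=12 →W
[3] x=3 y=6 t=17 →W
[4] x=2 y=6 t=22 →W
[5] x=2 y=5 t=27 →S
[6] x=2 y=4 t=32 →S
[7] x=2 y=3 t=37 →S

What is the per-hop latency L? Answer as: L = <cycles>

Between hops 0 and 1 the cycle counter advances 7 − 2 = 5.
Each hop adds L, hence L = 5.

L = 5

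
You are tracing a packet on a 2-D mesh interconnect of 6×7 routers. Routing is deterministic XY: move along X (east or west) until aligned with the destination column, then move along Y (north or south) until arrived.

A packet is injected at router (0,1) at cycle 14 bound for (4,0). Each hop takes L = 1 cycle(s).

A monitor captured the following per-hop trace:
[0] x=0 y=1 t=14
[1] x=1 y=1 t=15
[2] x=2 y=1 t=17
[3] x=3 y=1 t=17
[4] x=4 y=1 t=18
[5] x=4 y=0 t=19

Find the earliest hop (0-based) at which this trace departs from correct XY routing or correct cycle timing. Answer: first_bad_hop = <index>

first_bad_hop = 2

  1: Δx=+1 Δy=+0 Δt=1 [ok]
  2: Δx=+1 Δy=+0 Δt=2 [BAD: Δcyc=2≠L]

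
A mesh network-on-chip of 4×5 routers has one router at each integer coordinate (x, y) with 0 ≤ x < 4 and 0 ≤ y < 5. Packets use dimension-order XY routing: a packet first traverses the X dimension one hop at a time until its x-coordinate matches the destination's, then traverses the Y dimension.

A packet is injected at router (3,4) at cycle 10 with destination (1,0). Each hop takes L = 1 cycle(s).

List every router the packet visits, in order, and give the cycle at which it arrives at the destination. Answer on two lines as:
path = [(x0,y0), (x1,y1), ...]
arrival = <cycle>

hop 0: (3,4) @ cyc 10
hop 1: (2,4) @ cyc 11  [W]
hop 2: (1,4) @ cyc 12  [W]
hop 3: (1,3) @ cyc 13  [S]
hop 4: (1,2) @ cyc 14  [S]
hop 5: (1,1) @ cyc 15  [S]
hop 6: (1,0) @ cyc 16  [S]

path = [(3,4), (2,4), (1,4), (1,3), (1,2), (1,1), (1,0)]
arrival = 16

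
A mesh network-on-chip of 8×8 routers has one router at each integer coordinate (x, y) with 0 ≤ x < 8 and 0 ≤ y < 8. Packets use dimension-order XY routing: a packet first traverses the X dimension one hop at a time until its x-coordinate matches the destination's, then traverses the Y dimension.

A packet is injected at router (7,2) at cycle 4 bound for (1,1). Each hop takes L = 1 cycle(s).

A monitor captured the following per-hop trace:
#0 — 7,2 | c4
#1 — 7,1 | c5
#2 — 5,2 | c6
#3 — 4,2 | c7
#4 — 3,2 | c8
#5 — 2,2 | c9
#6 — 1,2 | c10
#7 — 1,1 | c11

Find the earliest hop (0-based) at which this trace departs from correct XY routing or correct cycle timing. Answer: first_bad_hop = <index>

first_bad_hop = 1

[1] (+0,-1) / 1c ⇒ BAD: Y-move but x=7≠1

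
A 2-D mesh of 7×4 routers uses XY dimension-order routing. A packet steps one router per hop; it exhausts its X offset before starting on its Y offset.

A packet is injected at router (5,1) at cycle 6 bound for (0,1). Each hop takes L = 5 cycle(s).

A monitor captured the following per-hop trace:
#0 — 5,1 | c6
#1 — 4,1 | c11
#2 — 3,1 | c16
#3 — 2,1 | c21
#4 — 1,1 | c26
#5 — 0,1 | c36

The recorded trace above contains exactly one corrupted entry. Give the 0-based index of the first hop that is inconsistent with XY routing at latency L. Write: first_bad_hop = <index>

first_bad_hop = 5

hop 1: step (-1,+0), +5 cyc — ok
hop 2: step (-1,+0), +5 cyc — ok
hop 3: step (-1,+0), +5 cyc — ok
hop 4: step (-1,+0), +5 cyc — ok
hop 5: step (-1,+0), +10 cyc — BAD: Δcyc=10≠L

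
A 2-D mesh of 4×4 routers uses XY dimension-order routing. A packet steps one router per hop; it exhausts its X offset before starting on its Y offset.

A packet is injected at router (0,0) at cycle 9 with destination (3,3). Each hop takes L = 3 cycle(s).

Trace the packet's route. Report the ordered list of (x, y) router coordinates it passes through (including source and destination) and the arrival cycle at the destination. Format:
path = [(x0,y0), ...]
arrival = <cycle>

path = [(0,0), (1,0), (2,0), (3,0), (3,1), (3,2), (3,3)]
arrival = 27

t=9: at (0,0)
t=12: at (1,0) after E
t=15: at (2,0) after E
t=18: at (3,0) after E
t=21: at (3,1) after N
t=24: at (3,2) after N
t=27: at (3,3) after N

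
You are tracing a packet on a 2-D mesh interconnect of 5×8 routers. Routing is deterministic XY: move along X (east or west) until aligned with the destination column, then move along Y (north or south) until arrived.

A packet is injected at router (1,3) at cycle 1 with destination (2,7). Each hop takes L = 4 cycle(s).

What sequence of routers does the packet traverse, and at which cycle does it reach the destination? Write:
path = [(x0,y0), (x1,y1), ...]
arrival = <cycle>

t=1: at (1,3)
t=5: at (2,3) after E
t=9: at (2,4) after N
t=13: at (2,5) after N
t=17: at (2,6) after N
t=21: at (2,7) after N

path = [(1,3), (2,3), (2,4), (2,5), (2,6), (2,7)]
arrival = 21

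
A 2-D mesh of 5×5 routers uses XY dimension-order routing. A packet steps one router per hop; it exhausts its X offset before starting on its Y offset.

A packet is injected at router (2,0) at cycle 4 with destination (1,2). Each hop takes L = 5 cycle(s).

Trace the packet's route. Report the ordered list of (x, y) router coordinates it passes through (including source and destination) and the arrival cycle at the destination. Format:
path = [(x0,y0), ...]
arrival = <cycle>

path = [(2,0), (1,0), (1,1), (1,2)]
arrival = 19

[0] x=2 y=0 t=4
[1] x=1 y=0 t=9 →W
[2] x=1 y=1 t=14 →N
[3] x=1 y=2 t=19 →N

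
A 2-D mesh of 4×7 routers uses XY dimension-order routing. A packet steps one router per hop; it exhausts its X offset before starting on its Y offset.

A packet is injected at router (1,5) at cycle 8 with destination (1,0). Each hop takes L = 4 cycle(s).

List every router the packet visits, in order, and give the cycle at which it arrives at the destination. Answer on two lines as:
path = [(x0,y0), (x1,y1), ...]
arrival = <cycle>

src (1,5)  cyc=8
S→(1,4)  cyc=12
S→(1,3)  cyc=16
S→(1,2)  cyc=20
S→(1,1)  cyc=24
S→(1,0)  cyc=28

path = [(1,5), (1,4), (1,3), (1,2), (1,1), (1,0)]
arrival = 28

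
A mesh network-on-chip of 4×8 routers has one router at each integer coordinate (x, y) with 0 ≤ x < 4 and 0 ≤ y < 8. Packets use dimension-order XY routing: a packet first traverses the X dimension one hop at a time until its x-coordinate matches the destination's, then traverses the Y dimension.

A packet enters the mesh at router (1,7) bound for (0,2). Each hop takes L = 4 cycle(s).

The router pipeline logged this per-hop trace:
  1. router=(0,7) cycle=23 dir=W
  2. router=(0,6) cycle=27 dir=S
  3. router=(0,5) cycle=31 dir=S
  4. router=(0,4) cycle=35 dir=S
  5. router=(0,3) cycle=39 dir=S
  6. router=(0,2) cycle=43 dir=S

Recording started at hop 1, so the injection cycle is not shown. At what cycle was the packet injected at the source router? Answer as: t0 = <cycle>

Hop 1 reached at cycle 23; hop k is at t0 + k·L.
So t0 = 23 − 1·4 = 19.

t0 = 19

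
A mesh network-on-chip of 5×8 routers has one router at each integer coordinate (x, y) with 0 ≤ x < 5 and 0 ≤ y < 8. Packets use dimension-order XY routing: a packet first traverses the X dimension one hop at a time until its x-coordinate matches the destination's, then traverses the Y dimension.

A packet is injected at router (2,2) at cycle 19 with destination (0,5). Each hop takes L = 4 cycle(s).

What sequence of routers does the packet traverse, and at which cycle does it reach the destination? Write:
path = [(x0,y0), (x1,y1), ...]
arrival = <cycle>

path = [(2,2), (1,2), (0,2), (0,3), (0,4), (0,5)]
arrival = 39

#0 — 2,2 | c19
#1 — 1,2 | c23 | W
#2 — 0,2 | c27 | W
#3 — 0,3 | c31 | N
#4 — 0,4 | c35 | N
#5 — 0,5 | c39 | N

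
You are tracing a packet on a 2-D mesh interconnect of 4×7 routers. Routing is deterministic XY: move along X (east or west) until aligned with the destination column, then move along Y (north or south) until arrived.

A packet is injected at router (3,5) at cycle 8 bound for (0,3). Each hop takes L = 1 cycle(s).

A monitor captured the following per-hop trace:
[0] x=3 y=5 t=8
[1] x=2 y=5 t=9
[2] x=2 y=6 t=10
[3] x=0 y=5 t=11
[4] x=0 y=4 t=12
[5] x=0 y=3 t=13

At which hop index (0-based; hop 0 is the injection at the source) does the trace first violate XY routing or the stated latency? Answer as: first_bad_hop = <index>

check 1→ d=(-1,0) cyc+1: ok
check 2→ d=(0,1) cyc+1: BAD: Y-move but x=2≠0

first_bad_hop = 2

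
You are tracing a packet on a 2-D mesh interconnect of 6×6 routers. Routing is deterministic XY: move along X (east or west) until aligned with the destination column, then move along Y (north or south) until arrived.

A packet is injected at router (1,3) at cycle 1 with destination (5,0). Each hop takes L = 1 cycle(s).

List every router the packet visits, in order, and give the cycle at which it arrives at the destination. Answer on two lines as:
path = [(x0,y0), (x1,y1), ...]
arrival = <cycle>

src (1,3)  cyc=1
E→(2,3)  cyc=2
E→(3,3)  cyc=3
E→(4,3)  cyc=4
E→(5,3)  cyc=5
S→(5,2)  cyc=6
S→(5,1)  cyc=7
S→(5,0)  cyc=8

path = [(1,3), (2,3), (3,3), (4,3), (5,3), (5,2), (5,1), (5,0)]
arrival = 8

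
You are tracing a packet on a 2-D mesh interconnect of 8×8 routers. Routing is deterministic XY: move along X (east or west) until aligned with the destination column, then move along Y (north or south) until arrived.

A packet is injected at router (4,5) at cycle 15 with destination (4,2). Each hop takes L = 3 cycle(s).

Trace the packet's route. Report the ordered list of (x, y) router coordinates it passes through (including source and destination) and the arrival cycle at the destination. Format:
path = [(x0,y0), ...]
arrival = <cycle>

path = [(4,5), (4,4), (4,3), (4,2)]
arrival = 24

#0 — 4,5 | c15
#1 — 4,4 | c18 | S
#2 — 4,3 | c21 | S
#3 — 4,2 | c24 | S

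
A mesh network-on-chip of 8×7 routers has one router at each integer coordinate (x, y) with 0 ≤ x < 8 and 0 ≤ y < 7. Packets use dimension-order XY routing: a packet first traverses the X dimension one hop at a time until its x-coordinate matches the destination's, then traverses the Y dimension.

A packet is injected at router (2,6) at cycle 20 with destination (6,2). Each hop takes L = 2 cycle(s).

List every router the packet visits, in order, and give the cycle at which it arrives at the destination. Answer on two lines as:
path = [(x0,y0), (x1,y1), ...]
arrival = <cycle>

path = [(2,6), (3,6), (4,6), (5,6), (6,6), (6,5), (6,4), (6,3), (6,2)]
arrival = 36

#0 — 2,6 | c20
#1 — 3,6 | c22 | E
#2 — 4,6 | c24 | E
#3 — 5,6 | c26 | E
#4 — 6,6 | c28 | E
#5 — 6,5 | c30 | S
#6 — 6,4 | c32 | S
#7 — 6,3 | c34 | S
#8 — 6,2 | c36 | S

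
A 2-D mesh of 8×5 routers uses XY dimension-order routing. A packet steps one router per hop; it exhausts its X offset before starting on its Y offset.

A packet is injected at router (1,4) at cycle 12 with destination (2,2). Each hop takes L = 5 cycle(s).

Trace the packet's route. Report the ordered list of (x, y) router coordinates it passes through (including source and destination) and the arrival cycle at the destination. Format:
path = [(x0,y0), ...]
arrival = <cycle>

path = [(1,4), (2,4), (2,3), (2,2)]
arrival = 27

#0 — 1,4 | c12
#1 — 2,4 | c17 | E
#2 — 2,3 | c22 | S
#3 — 2,2 | c27 | S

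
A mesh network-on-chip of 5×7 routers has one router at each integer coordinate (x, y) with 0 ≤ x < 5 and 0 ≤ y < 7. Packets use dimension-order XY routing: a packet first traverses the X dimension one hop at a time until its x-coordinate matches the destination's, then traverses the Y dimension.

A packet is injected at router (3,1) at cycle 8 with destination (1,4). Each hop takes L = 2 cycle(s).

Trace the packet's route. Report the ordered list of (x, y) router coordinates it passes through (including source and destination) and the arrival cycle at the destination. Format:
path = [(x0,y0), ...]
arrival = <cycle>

path = [(3,1), (2,1), (1,1), (1,2), (1,3), (1,4)]
arrival = 18

t=8: at (3,1)
t=10: at (2,1) after W
t=12: at (1,1) after W
t=14: at (1,2) after N
t=16: at (1,3) after N
t=18: at (1,4) after N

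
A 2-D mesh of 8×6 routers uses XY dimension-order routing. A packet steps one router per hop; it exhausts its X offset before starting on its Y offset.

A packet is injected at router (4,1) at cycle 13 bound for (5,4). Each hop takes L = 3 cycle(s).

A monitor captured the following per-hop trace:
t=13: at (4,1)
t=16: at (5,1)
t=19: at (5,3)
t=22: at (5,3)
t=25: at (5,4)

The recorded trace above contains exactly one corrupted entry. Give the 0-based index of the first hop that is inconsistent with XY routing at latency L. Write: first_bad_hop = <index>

first_bad_hop = 2

  1: Δx=+1 Δy=+0 Δt=3 [ok]
  2: Δx=+0 Δy=+2 Δt=3 [BAD: non-unit step]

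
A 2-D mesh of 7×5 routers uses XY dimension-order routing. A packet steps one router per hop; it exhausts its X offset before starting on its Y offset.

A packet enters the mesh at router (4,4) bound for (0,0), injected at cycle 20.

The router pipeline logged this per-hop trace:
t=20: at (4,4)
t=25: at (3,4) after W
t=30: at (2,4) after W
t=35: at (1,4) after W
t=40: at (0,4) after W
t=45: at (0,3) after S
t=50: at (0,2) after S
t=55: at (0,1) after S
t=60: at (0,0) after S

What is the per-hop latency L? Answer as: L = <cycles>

cyc[1] − cyc[0] = 25 − 20 = 5.
One hop costs L cycles, so L = 5.

L = 5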